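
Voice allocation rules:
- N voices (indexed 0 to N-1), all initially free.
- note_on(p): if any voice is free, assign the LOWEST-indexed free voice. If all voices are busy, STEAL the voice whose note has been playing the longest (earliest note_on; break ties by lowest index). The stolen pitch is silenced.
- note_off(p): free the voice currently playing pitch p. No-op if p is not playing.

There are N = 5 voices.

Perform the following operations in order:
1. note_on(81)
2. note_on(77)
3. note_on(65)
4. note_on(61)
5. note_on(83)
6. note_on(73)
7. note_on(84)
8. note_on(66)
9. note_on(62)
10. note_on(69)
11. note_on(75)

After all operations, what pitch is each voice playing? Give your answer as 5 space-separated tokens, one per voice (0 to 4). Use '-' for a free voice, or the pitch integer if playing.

Op 1: note_on(81): voice 0 is free -> assigned | voices=[81 - - - -]
Op 2: note_on(77): voice 1 is free -> assigned | voices=[81 77 - - -]
Op 3: note_on(65): voice 2 is free -> assigned | voices=[81 77 65 - -]
Op 4: note_on(61): voice 3 is free -> assigned | voices=[81 77 65 61 -]
Op 5: note_on(83): voice 4 is free -> assigned | voices=[81 77 65 61 83]
Op 6: note_on(73): all voices busy, STEAL voice 0 (pitch 81, oldest) -> assign | voices=[73 77 65 61 83]
Op 7: note_on(84): all voices busy, STEAL voice 1 (pitch 77, oldest) -> assign | voices=[73 84 65 61 83]
Op 8: note_on(66): all voices busy, STEAL voice 2 (pitch 65, oldest) -> assign | voices=[73 84 66 61 83]
Op 9: note_on(62): all voices busy, STEAL voice 3 (pitch 61, oldest) -> assign | voices=[73 84 66 62 83]
Op 10: note_on(69): all voices busy, STEAL voice 4 (pitch 83, oldest) -> assign | voices=[73 84 66 62 69]
Op 11: note_on(75): all voices busy, STEAL voice 0 (pitch 73, oldest) -> assign | voices=[75 84 66 62 69]

Answer: 75 84 66 62 69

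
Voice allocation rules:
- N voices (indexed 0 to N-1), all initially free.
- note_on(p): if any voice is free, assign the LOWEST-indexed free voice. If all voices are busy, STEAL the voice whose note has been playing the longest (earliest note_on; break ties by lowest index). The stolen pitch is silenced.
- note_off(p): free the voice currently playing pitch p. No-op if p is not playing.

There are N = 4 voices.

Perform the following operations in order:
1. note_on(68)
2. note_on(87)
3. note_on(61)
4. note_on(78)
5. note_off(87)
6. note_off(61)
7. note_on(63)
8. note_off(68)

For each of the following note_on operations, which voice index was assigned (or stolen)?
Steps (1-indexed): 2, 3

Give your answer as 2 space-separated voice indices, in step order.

Answer: 1 2

Derivation:
Op 1: note_on(68): voice 0 is free -> assigned | voices=[68 - - -]
Op 2: note_on(87): voice 1 is free -> assigned | voices=[68 87 - -]
Op 3: note_on(61): voice 2 is free -> assigned | voices=[68 87 61 -]
Op 4: note_on(78): voice 3 is free -> assigned | voices=[68 87 61 78]
Op 5: note_off(87): free voice 1 | voices=[68 - 61 78]
Op 6: note_off(61): free voice 2 | voices=[68 - - 78]
Op 7: note_on(63): voice 1 is free -> assigned | voices=[68 63 - 78]
Op 8: note_off(68): free voice 0 | voices=[- 63 - 78]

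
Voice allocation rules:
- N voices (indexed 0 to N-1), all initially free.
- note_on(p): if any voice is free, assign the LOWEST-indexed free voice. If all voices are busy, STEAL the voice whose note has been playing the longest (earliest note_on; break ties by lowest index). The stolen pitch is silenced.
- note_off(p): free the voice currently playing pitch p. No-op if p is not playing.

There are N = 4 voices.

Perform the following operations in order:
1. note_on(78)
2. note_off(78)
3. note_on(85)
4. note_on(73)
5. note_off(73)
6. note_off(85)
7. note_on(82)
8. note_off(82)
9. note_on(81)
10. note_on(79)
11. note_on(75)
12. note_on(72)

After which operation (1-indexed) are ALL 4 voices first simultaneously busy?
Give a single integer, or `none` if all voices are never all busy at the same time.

Answer: 12

Derivation:
Op 1: note_on(78): voice 0 is free -> assigned | voices=[78 - - -]
Op 2: note_off(78): free voice 0 | voices=[- - - -]
Op 3: note_on(85): voice 0 is free -> assigned | voices=[85 - - -]
Op 4: note_on(73): voice 1 is free -> assigned | voices=[85 73 - -]
Op 5: note_off(73): free voice 1 | voices=[85 - - -]
Op 6: note_off(85): free voice 0 | voices=[- - - -]
Op 7: note_on(82): voice 0 is free -> assigned | voices=[82 - - -]
Op 8: note_off(82): free voice 0 | voices=[- - - -]
Op 9: note_on(81): voice 0 is free -> assigned | voices=[81 - - -]
Op 10: note_on(79): voice 1 is free -> assigned | voices=[81 79 - -]
Op 11: note_on(75): voice 2 is free -> assigned | voices=[81 79 75 -]
Op 12: note_on(72): voice 3 is free -> assigned | voices=[81 79 75 72]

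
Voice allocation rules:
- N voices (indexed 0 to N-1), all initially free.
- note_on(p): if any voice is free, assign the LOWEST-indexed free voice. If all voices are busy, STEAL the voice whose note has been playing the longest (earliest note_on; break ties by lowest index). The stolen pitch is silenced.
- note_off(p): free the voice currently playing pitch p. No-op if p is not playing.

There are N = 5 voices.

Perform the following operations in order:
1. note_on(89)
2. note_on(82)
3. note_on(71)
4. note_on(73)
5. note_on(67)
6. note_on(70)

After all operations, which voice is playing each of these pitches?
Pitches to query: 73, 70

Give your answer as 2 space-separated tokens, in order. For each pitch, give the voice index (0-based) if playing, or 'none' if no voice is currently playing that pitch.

Answer: 3 0

Derivation:
Op 1: note_on(89): voice 0 is free -> assigned | voices=[89 - - - -]
Op 2: note_on(82): voice 1 is free -> assigned | voices=[89 82 - - -]
Op 3: note_on(71): voice 2 is free -> assigned | voices=[89 82 71 - -]
Op 4: note_on(73): voice 3 is free -> assigned | voices=[89 82 71 73 -]
Op 5: note_on(67): voice 4 is free -> assigned | voices=[89 82 71 73 67]
Op 6: note_on(70): all voices busy, STEAL voice 0 (pitch 89, oldest) -> assign | voices=[70 82 71 73 67]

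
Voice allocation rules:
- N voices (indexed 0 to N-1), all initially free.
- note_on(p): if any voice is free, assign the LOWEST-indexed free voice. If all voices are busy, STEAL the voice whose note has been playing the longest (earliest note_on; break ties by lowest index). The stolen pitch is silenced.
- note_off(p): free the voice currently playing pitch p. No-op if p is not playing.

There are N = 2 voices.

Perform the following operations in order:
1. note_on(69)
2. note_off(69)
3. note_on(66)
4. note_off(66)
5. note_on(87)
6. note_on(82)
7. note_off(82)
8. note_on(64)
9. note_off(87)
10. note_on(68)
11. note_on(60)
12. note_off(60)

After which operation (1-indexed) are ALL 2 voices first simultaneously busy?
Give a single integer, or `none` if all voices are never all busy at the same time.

Answer: 6

Derivation:
Op 1: note_on(69): voice 0 is free -> assigned | voices=[69 -]
Op 2: note_off(69): free voice 0 | voices=[- -]
Op 3: note_on(66): voice 0 is free -> assigned | voices=[66 -]
Op 4: note_off(66): free voice 0 | voices=[- -]
Op 5: note_on(87): voice 0 is free -> assigned | voices=[87 -]
Op 6: note_on(82): voice 1 is free -> assigned | voices=[87 82]
Op 7: note_off(82): free voice 1 | voices=[87 -]
Op 8: note_on(64): voice 1 is free -> assigned | voices=[87 64]
Op 9: note_off(87): free voice 0 | voices=[- 64]
Op 10: note_on(68): voice 0 is free -> assigned | voices=[68 64]
Op 11: note_on(60): all voices busy, STEAL voice 1 (pitch 64, oldest) -> assign | voices=[68 60]
Op 12: note_off(60): free voice 1 | voices=[68 -]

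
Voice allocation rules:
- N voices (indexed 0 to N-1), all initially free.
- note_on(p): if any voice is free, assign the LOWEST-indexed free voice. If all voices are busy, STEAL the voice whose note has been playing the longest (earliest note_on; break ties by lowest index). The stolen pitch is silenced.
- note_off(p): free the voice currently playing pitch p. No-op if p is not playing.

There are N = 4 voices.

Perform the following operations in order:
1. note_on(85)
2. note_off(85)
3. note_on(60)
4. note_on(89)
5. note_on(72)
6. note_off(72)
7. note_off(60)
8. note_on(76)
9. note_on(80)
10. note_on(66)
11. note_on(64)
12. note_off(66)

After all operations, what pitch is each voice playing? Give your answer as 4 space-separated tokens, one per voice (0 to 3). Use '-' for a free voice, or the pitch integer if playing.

Op 1: note_on(85): voice 0 is free -> assigned | voices=[85 - - -]
Op 2: note_off(85): free voice 0 | voices=[- - - -]
Op 3: note_on(60): voice 0 is free -> assigned | voices=[60 - - -]
Op 4: note_on(89): voice 1 is free -> assigned | voices=[60 89 - -]
Op 5: note_on(72): voice 2 is free -> assigned | voices=[60 89 72 -]
Op 6: note_off(72): free voice 2 | voices=[60 89 - -]
Op 7: note_off(60): free voice 0 | voices=[- 89 - -]
Op 8: note_on(76): voice 0 is free -> assigned | voices=[76 89 - -]
Op 9: note_on(80): voice 2 is free -> assigned | voices=[76 89 80 -]
Op 10: note_on(66): voice 3 is free -> assigned | voices=[76 89 80 66]
Op 11: note_on(64): all voices busy, STEAL voice 1 (pitch 89, oldest) -> assign | voices=[76 64 80 66]
Op 12: note_off(66): free voice 3 | voices=[76 64 80 -]

Answer: 76 64 80 -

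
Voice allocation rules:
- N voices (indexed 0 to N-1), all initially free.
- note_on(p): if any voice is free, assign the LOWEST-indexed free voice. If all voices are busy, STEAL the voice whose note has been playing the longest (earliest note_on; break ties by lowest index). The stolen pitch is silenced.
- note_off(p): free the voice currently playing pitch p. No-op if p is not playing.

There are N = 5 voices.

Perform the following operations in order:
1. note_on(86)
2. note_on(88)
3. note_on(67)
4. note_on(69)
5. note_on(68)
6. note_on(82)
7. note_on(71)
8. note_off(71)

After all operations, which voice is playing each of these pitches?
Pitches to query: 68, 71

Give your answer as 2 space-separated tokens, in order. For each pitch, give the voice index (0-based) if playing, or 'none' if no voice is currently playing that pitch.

Answer: 4 none

Derivation:
Op 1: note_on(86): voice 0 is free -> assigned | voices=[86 - - - -]
Op 2: note_on(88): voice 1 is free -> assigned | voices=[86 88 - - -]
Op 3: note_on(67): voice 2 is free -> assigned | voices=[86 88 67 - -]
Op 4: note_on(69): voice 3 is free -> assigned | voices=[86 88 67 69 -]
Op 5: note_on(68): voice 4 is free -> assigned | voices=[86 88 67 69 68]
Op 6: note_on(82): all voices busy, STEAL voice 0 (pitch 86, oldest) -> assign | voices=[82 88 67 69 68]
Op 7: note_on(71): all voices busy, STEAL voice 1 (pitch 88, oldest) -> assign | voices=[82 71 67 69 68]
Op 8: note_off(71): free voice 1 | voices=[82 - 67 69 68]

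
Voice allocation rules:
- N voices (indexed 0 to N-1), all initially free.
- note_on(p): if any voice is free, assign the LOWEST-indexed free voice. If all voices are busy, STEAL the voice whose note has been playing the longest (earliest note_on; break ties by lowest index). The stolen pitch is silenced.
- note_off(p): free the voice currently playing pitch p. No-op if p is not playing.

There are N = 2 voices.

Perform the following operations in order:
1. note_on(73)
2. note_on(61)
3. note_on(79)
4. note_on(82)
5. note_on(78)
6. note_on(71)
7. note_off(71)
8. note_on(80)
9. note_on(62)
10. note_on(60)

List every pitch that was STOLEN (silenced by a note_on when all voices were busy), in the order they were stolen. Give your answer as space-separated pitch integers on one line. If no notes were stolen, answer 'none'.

Answer: 73 61 79 82 78 80

Derivation:
Op 1: note_on(73): voice 0 is free -> assigned | voices=[73 -]
Op 2: note_on(61): voice 1 is free -> assigned | voices=[73 61]
Op 3: note_on(79): all voices busy, STEAL voice 0 (pitch 73, oldest) -> assign | voices=[79 61]
Op 4: note_on(82): all voices busy, STEAL voice 1 (pitch 61, oldest) -> assign | voices=[79 82]
Op 5: note_on(78): all voices busy, STEAL voice 0 (pitch 79, oldest) -> assign | voices=[78 82]
Op 6: note_on(71): all voices busy, STEAL voice 1 (pitch 82, oldest) -> assign | voices=[78 71]
Op 7: note_off(71): free voice 1 | voices=[78 -]
Op 8: note_on(80): voice 1 is free -> assigned | voices=[78 80]
Op 9: note_on(62): all voices busy, STEAL voice 0 (pitch 78, oldest) -> assign | voices=[62 80]
Op 10: note_on(60): all voices busy, STEAL voice 1 (pitch 80, oldest) -> assign | voices=[62 60]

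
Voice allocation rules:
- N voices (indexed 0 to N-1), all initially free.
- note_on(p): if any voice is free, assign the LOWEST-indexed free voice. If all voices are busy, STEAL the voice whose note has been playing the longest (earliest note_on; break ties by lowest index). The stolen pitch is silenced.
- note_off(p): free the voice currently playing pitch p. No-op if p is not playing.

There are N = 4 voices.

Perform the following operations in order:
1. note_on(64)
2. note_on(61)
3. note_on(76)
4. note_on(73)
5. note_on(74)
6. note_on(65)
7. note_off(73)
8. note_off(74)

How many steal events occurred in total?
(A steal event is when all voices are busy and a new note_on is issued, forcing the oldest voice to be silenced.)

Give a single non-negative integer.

Answer: 2

Derivation:
Op 1: note_on(64): voice 0 is free -> assigned | voices=[64 - - -]
Op 2: note_on(61): voice 1 is free -> assigned | voices=[64 61 - -]
Op 3: note_on(76): voice 2 is free -> assigned | voices=[64 61 76 -]
Op 4: note_on(73): voice 3 is free -> assigned | voices=[64 61 76 73]
Op 5: note_on(74): all voices busy, STEAL voice 0 (pitch 64, oldest) -> assign | voices=[74 61 76 73]
Op 6: note_on(65): all voices busy, STEAL voice 1 (pitch 61, oldest) -> assign | voices=[74 65 76 73]
Op 7: note_off(73): free voice 3 | voices=[74 65 76 -]
Op 8: note_off(74): free voice 0 | voices=[- 65 76 -]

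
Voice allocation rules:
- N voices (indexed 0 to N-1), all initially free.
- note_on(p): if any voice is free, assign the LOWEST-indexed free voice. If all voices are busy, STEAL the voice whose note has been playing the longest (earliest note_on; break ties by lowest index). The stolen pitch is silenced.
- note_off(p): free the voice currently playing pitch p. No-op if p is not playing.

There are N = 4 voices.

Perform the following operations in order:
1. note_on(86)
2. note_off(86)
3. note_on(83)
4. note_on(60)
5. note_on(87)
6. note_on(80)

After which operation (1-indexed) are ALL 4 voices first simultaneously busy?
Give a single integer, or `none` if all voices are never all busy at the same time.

Op 1: note_on(86): voice 0 is free -> assigned | voices=[86 - - -]
Op 2: note_off(86): free voice 0 | voices=[- - - -]
Op 3: note_on(83): voice 0 is free -> assigned | voices=[83 - - -]
Op 4: note_on(60): voice 1 is free -> assigned | voices=[83 60 - -]
Op 5: note_on(87): voice 2 is free -> assigned | voices=[83 60 87 -]
Op 6: note_on(80): voice 3 is free -> assigned | voices=[83 60 87 80]

Answer: 6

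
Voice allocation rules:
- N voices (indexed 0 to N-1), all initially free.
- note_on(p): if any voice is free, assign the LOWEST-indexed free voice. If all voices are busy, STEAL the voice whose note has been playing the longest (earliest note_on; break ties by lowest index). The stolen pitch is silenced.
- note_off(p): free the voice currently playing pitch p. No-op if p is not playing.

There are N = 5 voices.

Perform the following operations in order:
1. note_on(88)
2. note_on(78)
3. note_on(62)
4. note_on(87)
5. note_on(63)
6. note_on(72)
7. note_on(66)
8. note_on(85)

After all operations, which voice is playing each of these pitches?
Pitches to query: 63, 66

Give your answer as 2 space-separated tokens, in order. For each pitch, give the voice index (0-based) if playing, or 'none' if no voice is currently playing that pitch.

Op 1: note_on(88): voice 0 is free -> assigned | voices=[88 - - - -]
Op 2: note_on(78): voice 1 is free -> assigned | voices=[88 78 - - -]
Op 3: note_on(62): voice 2 is free -> assigned | voices=[88 78 62 - -]
Op 4: note_on(87): voice 3 is free -> assigned | voices=[88 78 62 87 -]
Op 5: note_on(63): voice 4 is free -> assigned | voices=[88 78 62 87 63]
Op 6: note_on(72): all voices busy, STEAL voice 0 (pitch 88, oldest) -> assign | voices=[72 78 62 87 63]
Op 7: note_on(66): all voices busy, STEAL voice 1 (pitch 78, oldest) -> assign | voices=[72 66 62 87 63]
Op 8: note_on(85): all voices busy, STEAL voice 2 (pitch 62, oldest) -> assign | voices=[72 66 85 87 63]

Answer: 4 1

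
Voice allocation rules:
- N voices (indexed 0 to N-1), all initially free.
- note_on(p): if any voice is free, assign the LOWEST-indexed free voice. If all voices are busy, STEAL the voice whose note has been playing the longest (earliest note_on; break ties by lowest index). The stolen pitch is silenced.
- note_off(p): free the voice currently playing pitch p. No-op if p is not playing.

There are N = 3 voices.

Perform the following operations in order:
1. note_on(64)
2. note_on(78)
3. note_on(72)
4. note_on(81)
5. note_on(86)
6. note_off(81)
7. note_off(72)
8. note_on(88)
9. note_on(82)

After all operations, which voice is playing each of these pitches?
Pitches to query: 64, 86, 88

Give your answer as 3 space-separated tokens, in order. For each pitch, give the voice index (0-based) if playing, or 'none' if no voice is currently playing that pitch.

Op 1: note_on(64): voice 0 is free -> assigned | voices=[64 - -]
Op 2: note_on(78): voice 1 is free -> assigned | voices=[64 78 -]
Op 3: note_on(72): voice 2 is free -> assigned | voices=[64 78 72]
Op 4: note_on(81): all voices busy, STEAL voice 0 (pitch 64, oldest) -> assign | voices=[81 78 72]
Op 5: note_on(86): all voices busy, STEAL voice 1 (pitch 78, oldest) -> assign | voices=[81 86 72]
Op 6: note_off(81): free voice 0 | voices=[- 86 72]
Op 7: note_off(72): free voice 2 | voices=[- 86 -]
Op 8: note_on(88): voice 0 is free -> assigned | voices=[88 86 -]
Op 9: note_on(82): voice 2 is free -> assigned | voices=[88 86 82]

Answer: none 1 0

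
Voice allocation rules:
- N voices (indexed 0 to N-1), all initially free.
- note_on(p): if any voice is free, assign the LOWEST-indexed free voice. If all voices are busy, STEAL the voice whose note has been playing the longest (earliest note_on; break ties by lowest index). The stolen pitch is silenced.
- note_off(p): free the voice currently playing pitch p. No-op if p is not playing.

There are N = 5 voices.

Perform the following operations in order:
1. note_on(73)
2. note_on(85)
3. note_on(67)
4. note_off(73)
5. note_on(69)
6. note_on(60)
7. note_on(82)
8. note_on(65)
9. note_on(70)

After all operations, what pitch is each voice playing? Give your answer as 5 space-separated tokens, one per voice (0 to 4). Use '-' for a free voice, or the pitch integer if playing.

Answer: 69 65 70 60 82

Derivation:
Op 1: note_on(73): voice 0 is free -> assigned | voices=[73 - - - -]
Op 2: note_on(85): voice 1 is free -> assigned | voices=[73 85 - - -]
Op 3: note_on(67): voice 2 is free -> assigned | voices=[73 85 67 - -]
Op 4: note_off(73): free voice 0 | voices=[- 85 67 - -]
Op 5: note_on(69): voice 0 is free -> assigned | voices=[69 85 67 - -]
Op 6: note_on(60): voice 3 is free -> assigned | voices=[69 85 67 60 -]
Op 7: note_on(82): voice 4 is free -> assigned | voices=[69 85 67 60 82]
Op 8: note_on(65): all voices busy, STEAL voice 1 (pitch 85, oldest) -> assign | voices=[69 65 67 60 82]
Op 9: note_on(70): all voices busy, STEAL voice 2 (pitch 67, oldest) -> assign | voices=[69 65 70 60 82]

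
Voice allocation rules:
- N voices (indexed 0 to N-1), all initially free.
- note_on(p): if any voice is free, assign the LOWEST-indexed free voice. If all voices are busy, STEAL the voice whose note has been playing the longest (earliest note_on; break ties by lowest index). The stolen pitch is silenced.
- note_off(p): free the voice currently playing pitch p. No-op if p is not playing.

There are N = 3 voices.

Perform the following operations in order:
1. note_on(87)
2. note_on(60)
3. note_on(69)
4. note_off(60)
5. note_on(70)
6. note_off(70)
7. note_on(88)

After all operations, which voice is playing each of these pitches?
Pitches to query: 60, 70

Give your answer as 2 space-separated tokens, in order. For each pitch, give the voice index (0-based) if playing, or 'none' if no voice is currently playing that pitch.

Answer: none none

Derivation:
Op 1: note_on(87): voice 0 is free -> assigned | voices=[87 - -]
Op 2: note_on(60): voice 1 is free -> assigned | voices=[87 60 -]
Op 3: note_on(69): voice 2 is free -> assigned | voices=[87 60 69]
Op 4: note_off(60): free voice 1 | voices=[87 - 69]
Op 5: note_on(70): voice 1 is free -> assigned | voices=[87 70 69]
Op 6: note_off(70): free voice 1 | voices=[87 - 69]
Op 7: note_on(88): voice 1 is free -> assigned | voices=[87 88 69]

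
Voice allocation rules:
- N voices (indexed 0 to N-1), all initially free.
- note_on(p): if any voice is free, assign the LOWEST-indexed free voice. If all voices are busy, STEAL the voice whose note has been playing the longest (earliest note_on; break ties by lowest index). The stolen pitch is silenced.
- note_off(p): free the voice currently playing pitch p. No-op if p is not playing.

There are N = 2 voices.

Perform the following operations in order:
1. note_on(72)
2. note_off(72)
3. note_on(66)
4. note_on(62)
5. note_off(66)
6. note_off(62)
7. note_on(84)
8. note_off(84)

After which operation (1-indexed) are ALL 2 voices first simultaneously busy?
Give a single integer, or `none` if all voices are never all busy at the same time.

Answer: 4

Derivation:
Op 1: note_on(72): voice 0 is free -> assigned | voices=[72 -]
Op 2: note_off(72): free voice 0 | voices=[- -]
Op 3: note_on(66): voice 0 is free -> assigned | voices=[66 -]
Op 4: note_on(62): voice 1 is free -> assigned | voices=[66 62]
Op 5: note_off(66): free voice 0 | voices=[- 62]
Op 6: note_off(62): free voice 1 | voices=[- -]
Op 7: note_on(84): voice 0 is free -> assigned | voices=[84 -]
Op 8: note_off(84): free voice 0 | voices=[- -]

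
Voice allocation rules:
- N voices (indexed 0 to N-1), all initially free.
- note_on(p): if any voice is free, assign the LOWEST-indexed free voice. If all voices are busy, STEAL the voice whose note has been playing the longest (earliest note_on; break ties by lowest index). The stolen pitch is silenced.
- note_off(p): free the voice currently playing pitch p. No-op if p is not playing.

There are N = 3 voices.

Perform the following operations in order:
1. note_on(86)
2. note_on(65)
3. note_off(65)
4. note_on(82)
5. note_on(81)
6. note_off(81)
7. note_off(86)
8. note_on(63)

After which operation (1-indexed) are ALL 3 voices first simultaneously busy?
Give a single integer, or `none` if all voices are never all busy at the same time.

Op 1: note_on(86): voice 0 is free -> assigned | voices=[86 - -]
Op 2: note_on(65): voice 1 is free -> assigned | voices=[86 65 -]
Op 3: note_off(65): free voice 1 | voices=[86 - -]
Op 4: note_on(82): voice 1 is free -> assigned | voices=[86 82 -]
Op 5: note_on(81): voice 2 is free -> assigned | voices=[86 82 81]
Op 6: note_off(81): free voice 2 | voices=[86 82 -]
Op 7: note_off(86): free voice 0 | voices=[- 82 -]
Op 8: note_on(63): voice 0 is free -> assigned | voices=[63 82 -]

Answer: 5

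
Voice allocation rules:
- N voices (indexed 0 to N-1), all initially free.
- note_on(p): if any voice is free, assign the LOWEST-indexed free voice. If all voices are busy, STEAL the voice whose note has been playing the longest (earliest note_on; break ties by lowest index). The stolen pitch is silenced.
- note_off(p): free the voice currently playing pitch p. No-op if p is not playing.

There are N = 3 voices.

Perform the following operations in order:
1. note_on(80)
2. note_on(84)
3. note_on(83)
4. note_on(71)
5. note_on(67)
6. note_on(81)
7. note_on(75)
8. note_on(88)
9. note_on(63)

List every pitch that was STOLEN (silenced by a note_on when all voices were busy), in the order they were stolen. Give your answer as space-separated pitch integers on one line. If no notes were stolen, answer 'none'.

Answer: 80 84 83 71 67 81

Derivation:
Op 1: note_on(80): voice 0 is free -> assigned | voices=[80 - -]
Op 2: note_on(84): voice 1 is free -> assigned | voices=[80 84 -]
Op 3: note_on(83): voice 2 is free -> assigned | voices=[80 84 83]
Op 4: note_on(71): all voices busy, STEAL voice 0 (pitch 80, oldest) -> assign | voices=[71 84 83]
Op 5: note_on(67): all voices busy, STEAL voice 1 (pitch 84, oldest) -> assign | voices=[71 67 83]
Op 6: note_on(81): all voices busy, STEAL voice 2 (pitch 83, oldest) -> assign | voices=[71 67 81]
Op 7: note_on(75): all voices busy, STEAL voice 0 (pitch 71, oldest) -> assign | voices=[75 67 81]
Op 8: note_on(88): all voices busy, STEAL voice 1 (pitch 67, oldest) -> assign | voices=[75 88 81]
Op 9: note_on(63): all voices busy, STEAL voice 2 (pitch 81, oldest) -> assign | voices=[75 88 63]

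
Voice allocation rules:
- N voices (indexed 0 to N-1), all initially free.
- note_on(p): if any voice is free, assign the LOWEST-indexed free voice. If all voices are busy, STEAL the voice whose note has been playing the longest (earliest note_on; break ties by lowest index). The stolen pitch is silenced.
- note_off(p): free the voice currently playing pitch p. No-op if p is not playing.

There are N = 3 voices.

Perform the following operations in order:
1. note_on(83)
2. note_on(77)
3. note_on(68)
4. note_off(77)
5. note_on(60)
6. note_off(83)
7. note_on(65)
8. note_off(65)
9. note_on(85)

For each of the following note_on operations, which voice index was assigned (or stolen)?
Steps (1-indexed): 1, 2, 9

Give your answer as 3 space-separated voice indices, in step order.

Answer: 0 1 0

Derivation:
Op 1: note_on(83): voice 0 is free -> assigned | voices=[83 - -]
Op 2: note_on(77): voice 1 is free -> assigned | voices=[83 77 -]
Op 3: note_on(68): voice 2 is free -> assigned | voices=[83 77 68]
Op 4: note_off(77): free voice 1 | voices=[83 - 68]
Op 5: note_on(60): voice 1 is free -> assigned | voices=[83 60 68]
Op 6: note_off(83): free voice 0 | voices=[- 60 68]
Op 7: note_on(65): voice 0 is free -> assigned | voices=[65 60 68]
Op 8: note_off(65): free voice 0 | voices=[- 60 68]
Op 9: note_on(85): voice 0 is free -> assigned | voices=[85 60 68]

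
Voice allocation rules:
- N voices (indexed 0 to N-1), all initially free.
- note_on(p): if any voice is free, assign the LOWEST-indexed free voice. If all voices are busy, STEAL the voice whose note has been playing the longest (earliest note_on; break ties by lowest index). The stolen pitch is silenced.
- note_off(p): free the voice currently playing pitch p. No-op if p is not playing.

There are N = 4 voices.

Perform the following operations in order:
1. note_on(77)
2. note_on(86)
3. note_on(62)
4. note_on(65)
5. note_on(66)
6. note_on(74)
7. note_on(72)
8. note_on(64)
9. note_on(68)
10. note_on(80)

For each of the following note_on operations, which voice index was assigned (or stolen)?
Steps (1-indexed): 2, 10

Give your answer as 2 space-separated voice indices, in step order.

Op 1: note_on(77): voice 0 is free -> assigned | voices=[77 - - -]
Op 2: note_on(86): voice 1 is free -> assigned | voices=[77 86 - -]
Op 3: note_on(62): voice 2 is free -> assigned | voices=[77 86 62 -]
Op 4: note_on(65): voice 3 is free -> assigned | voices=[77 86 62 65]
Op 5: note_on(66): all voices busy, STEAL voice 0 (pitch 77, oldest) -> assign | voices=[66 86 62 65]
Op 6: note_on(74): all voices busy, STEAL voice 1 (pitch 86, oldest) -> assign | voices=[66 74 62 65]
Op 7: note_on(72): all voices busy, STEAL voice 2 (pitch 62, oldest) -> assign | voices=[66 74 72 65]
Op 8: note_on(64): all voices busy, STEAL voice 3 (pitch 65, oldest) -> assign | voices=[66 74 72 64]
Op 9: note_on(68): all voices busy, STEAL voice 0 (pitch 66, oldest) -> assign | voices=[68 74 72 64]
Op 10: note_on(80): all voices busy, STEAL voice 1 (pitch 74, oldest) -> assign | voices=[68 80 72 64]

Answer: 1 1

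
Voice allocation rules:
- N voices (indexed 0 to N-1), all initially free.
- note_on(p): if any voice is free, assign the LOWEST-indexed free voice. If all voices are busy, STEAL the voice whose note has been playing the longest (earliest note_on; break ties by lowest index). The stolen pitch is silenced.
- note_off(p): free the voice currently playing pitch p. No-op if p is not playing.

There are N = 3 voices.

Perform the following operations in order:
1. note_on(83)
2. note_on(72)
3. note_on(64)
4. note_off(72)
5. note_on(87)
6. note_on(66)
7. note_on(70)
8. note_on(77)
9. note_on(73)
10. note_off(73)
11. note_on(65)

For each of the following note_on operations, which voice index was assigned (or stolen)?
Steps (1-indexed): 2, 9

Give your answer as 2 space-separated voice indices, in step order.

Op 1: note_on(83): voice 0 is free -> assigned | voices=[83 - -]
Op 2: note_on(72): voice 1 is free -> assigned | voices=[83 72 -]
Op 3: note_on(64): voice 2 is free -> assigned | voices=[83 72 64]
Op 4: note_off(72): free voice 1 | voices=[83 - 64]
Op 5: note_on(87): voice 1 is free -> assigned | voices=[83 87 64]
Op 6: note_on(66): all voices busy, STEAL voice 0 (pitch 83, oldest) -> assign | voices=[66 87 64]
Op 7: note_on(70): all voices busy, STEAL voice 2 (pitch 64, oldest) -> assign | voices=[66 87 70]
Op 8: note_on(77): all voices busy, STEAL voice 1 (pitch 87, oldest) -> assign | voices=[66 77 70]
Op 9: note_on(73): all voices busy, STEAL voice 0 (pitch 66, oldest) -> assign | voices=[73 77 70]
Op 10: note_off(73): free voice 0 | voices=[- 77 70]
Op 11: note_on(65): voice 0 is free -> assigned | voices=[65 77 70]

Answer: 1 0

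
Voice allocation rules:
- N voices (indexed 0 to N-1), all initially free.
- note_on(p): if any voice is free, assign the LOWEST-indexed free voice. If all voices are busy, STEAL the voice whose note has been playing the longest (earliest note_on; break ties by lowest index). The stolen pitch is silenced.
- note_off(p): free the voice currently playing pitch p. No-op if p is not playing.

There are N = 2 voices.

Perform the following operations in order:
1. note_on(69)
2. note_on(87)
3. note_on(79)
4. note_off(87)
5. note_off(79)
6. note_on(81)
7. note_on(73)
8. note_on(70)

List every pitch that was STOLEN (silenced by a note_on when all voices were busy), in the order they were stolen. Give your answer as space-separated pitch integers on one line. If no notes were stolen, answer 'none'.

Op 1: note_on(69): voice 0 is free -> assigned | voices=[69 -]
Op 2: note_on(87): voice 1 is free -> assigned | voices=[69 87]
Op 3: note_on(79): all voices busy, STEAL voice 0 (pitch 69, oldest) -> assign | voices=[79 87]
Op 4: note_off(87): free voice 1 | voices=[79 -]
Op 5: note_off(79): free voice 0 | voices=[- -]
Op 6: note_on(81): voice 0 is free -> assigned | voices=[81 -]
Op 7: note_on(73): voice 1 is free -> assigned | voices=[81 73]
Op 8: note_on(70): all voices busy, STEAL voice 0 (pitch 81, oldest) -> assign | voices=[70 73]

Answer: 69 81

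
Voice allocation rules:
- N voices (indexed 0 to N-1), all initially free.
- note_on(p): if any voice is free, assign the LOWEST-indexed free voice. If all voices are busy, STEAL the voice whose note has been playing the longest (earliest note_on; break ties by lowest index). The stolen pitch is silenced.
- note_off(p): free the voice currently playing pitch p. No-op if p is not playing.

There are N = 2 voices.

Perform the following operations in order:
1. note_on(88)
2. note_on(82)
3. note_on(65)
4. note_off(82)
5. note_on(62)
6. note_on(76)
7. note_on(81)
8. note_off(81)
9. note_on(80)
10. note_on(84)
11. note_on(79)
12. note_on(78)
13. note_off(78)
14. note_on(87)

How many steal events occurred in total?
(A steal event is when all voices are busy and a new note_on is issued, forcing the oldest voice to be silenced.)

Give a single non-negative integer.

Answer: 6

Derivation:
Op 1: note_on(88): voice 0 is free -> assigned | voices=[88 -]
Op 2: note_on(82): voice 1 is free -> assigned | voices=[88 82]
Op 3: note_on(65): all voices busy, STEAL voice 0 (pitch 88, oldest) -> assign | voices=[65 82]
Op 4: note_off(82): free voice 1 | voices=[65 -]
Op 5: note_on(62): voice 1 is free -> assigned | voices=[65 62]
Op 6: note_on(76): all voices busy, STEAL voice 0 (pitch 65, oldest) -> assign | voices=[76 62]
Op 7: note_on(81): all voices busy, STEAL voice 1 (pitch 62, oldest) -> assign | voices=[76 81]
Op 8: note_off(81): free voice 1 | voices=[76 -]
Op 9: note_on(80): voice 1 is free -> assigned | voices=[76 80]
Op 10: note_on(84): all voices busy, STEAL voice 0 (pitch 76, oldest) -> assign | voices=[84 80]
Op 11: note_on(79): all voices busy, STEAL voice 1 (pitch 80, oldest) -> assign | voices=[84 79]
Op 12: note_on(78): all voices busy, STEAL voice 0 (pitch 84, oldest) -> assign | voices=[78 79]
Op 13: note_off(78): free voice 0 | voices=[- 79]
Op 14: note_on(87): voice 0 is free -> assigned | voices=[87 79]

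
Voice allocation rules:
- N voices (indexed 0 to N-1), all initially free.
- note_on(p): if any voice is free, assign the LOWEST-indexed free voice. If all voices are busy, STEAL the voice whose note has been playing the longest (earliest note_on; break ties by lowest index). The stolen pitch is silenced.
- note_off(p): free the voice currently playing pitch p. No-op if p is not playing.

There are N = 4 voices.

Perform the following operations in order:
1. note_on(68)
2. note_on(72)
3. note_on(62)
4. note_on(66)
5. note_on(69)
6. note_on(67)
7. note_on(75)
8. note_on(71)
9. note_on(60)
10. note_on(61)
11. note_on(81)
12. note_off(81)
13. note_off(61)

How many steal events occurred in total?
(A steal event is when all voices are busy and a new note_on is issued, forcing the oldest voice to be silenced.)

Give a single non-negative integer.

Answer: 7

Derivation:
Op 1: note_on(68): voice 0 is free -> assigned | voices=[68 - - -]
Op 2: note_on(72): voice 1 is free -> assigned | voices=[68 72 - -]
Op 3: note_on(62): voice 2 is free -> assigned | voices=[68 72 62 -]
Op 4: note_on(66): voice 3 is free -> assigned | voices=[68 72 62 66]
Op 5: note_on(69): all voices busy, STEAL voice 0 (pitch 68, oldest) -> assign | voices=[69 72 62 66]
Op 6: note_on(67): all voices busy, STEAL voice 1 (pitch 72, oldest) -> assign | voices=[69 67 62 66]
Op 7: note_on(75): all voices busy, STEAL voice 2 (pitch 62, oldest) -> assign | voices=[69 67 75 66]
Op 8: note_on(71): all voices busy, STEAL voice 3 (pitch 66, oldest) -> assign | voices=[69 67 75 71]
Op 9: note_on(60): all voices busy, STEAL voice 0 (pitch 69, oldest) -> assign | voices=[60 67 75 71]
Op 10: note_on(61): all voices busy, STEAL voice 1 (pitch 67, oldest) -> assign | voices=[60 61 75 71]
Op 11: note_on(81): all voices busy, STEAL voice 2 (pitch 75, oldest) -> assign | voices=[60 61 81 71]
Op 12: note_off(81): free voice 2 | voices=[60 61 - 71]
Op 13: note_off(61): free voice 1 | voices=[60 - - 71]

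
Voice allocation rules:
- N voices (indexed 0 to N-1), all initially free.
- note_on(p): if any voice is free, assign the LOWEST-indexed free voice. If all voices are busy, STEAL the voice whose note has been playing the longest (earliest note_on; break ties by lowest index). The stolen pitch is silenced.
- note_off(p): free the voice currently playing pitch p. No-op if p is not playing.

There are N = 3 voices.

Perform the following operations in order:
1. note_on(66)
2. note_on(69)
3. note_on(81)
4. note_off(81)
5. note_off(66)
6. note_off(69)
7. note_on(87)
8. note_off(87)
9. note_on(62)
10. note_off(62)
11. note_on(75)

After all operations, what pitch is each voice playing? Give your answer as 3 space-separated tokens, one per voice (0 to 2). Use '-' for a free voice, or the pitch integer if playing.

Op 1: note_on(66): voice 0 is free -> assigned | voices=[66 - -]
Op 2: note_on(69): voice 1 is free -> assigned | voices=[66 69 -]
Op 3: note_on(81): voice 2 is free -> assigned | voices=[66 69 81]
Op 4: note_off(81): free voice 2 | voices=[66 69 -]
Op 5: note_off(66): free voice 0 | voices=[- 69 -]
Op 6: note_off(69): free voice 1 | voices=[- - -]
Op 7: note_on(87): voice 0 is free -> assigned | voices=[87 - -]
Op 8: note_off(87): free voice 0 | voices=[- - -]
Op 9: note_on(62): voice 0 is free -> assigned | voices=[62 - -]
Op 10: note_off(62): free voice 0 | voices=[- - -]
Op 11: note_on(75): voice 0 is free -> assigned | voices=[75 - -]

Answer: 75 - -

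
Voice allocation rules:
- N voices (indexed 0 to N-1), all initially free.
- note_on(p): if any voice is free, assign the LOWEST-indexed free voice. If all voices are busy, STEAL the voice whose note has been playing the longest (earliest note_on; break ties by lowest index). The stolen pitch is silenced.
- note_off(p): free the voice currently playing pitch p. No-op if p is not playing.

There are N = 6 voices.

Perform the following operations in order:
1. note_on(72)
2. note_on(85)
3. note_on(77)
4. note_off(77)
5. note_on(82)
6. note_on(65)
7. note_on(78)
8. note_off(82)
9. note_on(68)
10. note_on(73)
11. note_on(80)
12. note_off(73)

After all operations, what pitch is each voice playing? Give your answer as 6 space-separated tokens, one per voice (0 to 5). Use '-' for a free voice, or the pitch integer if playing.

Op 1: note_on(72): voice 0 is free -> assigned | voices=[72 - - - - -]
Op 2: note_on(85): voice 1 is free -> assigned | voices=[72 85 - - - -]
Op 3: note_on(77): voice 2 is free -> assigned | voices=[72 85 77 - - -]
Op 4: note_off(77): free voice 2 | voices=[72 85 - - - -]
Op 5: note_on(82): voice 2 is free -> assigned | voices=[72 85 82 - - -]
Op 6: note_on(65): voice 3 is free -> assigned | voices=[72 85 82 65 - -]
Op 7: note_on(78): voice 4 is free -> assigned | voices=[72 85 82 65 78 -]
Op 8: note_off(82): free voice 2 | voices=[72 85 - 65 78 -]
Op 9: note_on(68): voice 2 is free -> assigned | voices=[72 85 68 65 78 -]
Op 10: note_on(73): voice 5 is free -> assigned | voices=[72 85 68 65 78 73]
Op 11: note_on(80): all voices busy, STEAL voice 0 (pitch 72, oldest) -> assign | voices=[80 85 68 65 78 73]
Op 12: note_off(73): free voice 5 | voices=[80 85 68 65 78 -]

Answer: 80 85 68 65 78 -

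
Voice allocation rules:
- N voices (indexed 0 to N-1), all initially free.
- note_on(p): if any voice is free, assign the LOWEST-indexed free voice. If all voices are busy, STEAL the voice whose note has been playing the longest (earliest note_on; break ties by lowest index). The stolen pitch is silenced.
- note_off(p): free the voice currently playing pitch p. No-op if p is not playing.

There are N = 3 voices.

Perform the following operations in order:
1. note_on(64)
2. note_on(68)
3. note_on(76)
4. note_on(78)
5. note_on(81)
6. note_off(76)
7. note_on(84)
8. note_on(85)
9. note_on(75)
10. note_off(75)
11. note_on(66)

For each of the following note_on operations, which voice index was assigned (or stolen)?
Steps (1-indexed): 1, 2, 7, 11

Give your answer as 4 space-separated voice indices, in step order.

Op 1: note_on(64): voice 0 is free -> assigned | voices=[64 - -]
Op 2: note_on(68): voice 1 is free -> assigned | voices=[64 68 -]
Op 3: note_on(76): voice 2 is free -> assigned | voices=[64 68 76]
Op 4: note_on(78): all voices busy, STEAL voice 0 (pitch 64, oldest) -> assign | voices=[78 68 76]
Op 5: note_on(81): all voices busy, STEAL voice 1 (pitch 68, oldest) -> assign | voices=[78 81 76]
Op 6: note_off(76): free voice 2 | voices=[78 81 -]
Op 7: note_on(84): voice 2 is free -> assigned | voices=[78 81 84]
Op 8: note_on(85): all voices busy, STEAL voice 0 (pitch 78, oldest) -> assign | voices=[85 81 84]
Op 9: note_on(75): all voices busy, STEAL voice 1 (pitch 81, oldest) -> assign | voices=[85 75 84]
Op 10: note_off(75): free voice 1 | voices=[85 - 84]
Op 11: note_on(66): voice 1 is free -> assigned | voices=[85 66 84]

Answer: 0 1 2 1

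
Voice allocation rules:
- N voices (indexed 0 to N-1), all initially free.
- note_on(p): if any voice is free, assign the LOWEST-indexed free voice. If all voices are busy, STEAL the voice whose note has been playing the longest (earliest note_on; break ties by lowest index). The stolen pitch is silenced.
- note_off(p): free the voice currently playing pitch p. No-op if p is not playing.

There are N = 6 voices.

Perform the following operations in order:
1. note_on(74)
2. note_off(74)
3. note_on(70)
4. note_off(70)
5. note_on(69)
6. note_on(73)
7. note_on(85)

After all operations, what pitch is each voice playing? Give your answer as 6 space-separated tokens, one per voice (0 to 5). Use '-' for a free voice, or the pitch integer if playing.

Answer: 69 73 85 - - -

Derivation:
Op 1: note_on(74): voice 0 is free -> assigned | voices=[74 - - - - -]
Op 2: note_off(74): free voice 0 | voices=[- - - - - -]
Op 3: note_on(70): voice 0 is free -> assigned | voices=[70 - - - - -]
Op 4: note_off(70): free voice 0 | voices=[- - - - - -]
Op 5: note_on(69): voice 0 is free -> assigned | voices=[69 - - - - -]
Op 6: note_on(73): voice 1 is free -> assigned | voices=[69 73 - - - -]
Op 7: note_on(85): voice 2 is free -> assigned | voices=[69 73 85 - - -]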